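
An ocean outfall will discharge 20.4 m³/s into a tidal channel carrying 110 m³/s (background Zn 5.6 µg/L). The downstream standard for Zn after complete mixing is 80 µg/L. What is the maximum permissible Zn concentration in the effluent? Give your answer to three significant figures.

481 µg/L

At the limit, (Qr·Cr + Qe·Cₑ)/(Qr + Qe) = 80:
Cₑ = (130.4·80 − 110.0·5.600) / 20.40 = 481.2 µg/L.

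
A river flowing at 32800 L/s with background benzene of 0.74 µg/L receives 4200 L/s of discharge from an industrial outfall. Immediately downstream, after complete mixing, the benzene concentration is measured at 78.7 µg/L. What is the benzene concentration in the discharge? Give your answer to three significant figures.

Mass balance: 32800·0.7400 + 4200·Cₑ = 37000·78.70
→ Cₑ = (37000·78.70 − 32800·0.7400) / 4200 = 687.5 µg/L.

688 µg/L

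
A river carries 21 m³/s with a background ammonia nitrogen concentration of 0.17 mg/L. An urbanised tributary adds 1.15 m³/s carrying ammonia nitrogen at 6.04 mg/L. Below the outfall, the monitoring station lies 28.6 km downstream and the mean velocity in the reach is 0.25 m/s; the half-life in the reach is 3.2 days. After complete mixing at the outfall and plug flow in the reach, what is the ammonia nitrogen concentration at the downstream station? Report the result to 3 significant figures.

0.356 mg/L

After mixing, C = (21.00·0.1700 + 1.150·6.040) / 22.15 = 10.52/22.15 = 0.4748 mg/L.
Travel time t = 28.6·1000 / 0.25 = 114400 s = 31.78 h.
Half-life 3.2 d → k = ln 2 / 3.2 = 0.2166 d⁻¹.
Applying C = C₀e^(−kt): 0.4748 × 0.7507 = 0.3564 mg/L.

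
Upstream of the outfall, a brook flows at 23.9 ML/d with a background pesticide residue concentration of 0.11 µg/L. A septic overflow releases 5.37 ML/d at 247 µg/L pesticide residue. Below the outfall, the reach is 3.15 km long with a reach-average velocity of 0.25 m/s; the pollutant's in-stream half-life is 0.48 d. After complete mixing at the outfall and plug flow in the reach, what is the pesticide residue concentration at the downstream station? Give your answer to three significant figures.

Mass balance: C = (23.90·0.1100 + 5.370·247.0) / 29.27 = 1329/29.27 = 45.41 µg/L.
Travel time t = 3.15·1000 / 0.25 = 12600 s = 3.500 h.
Half-life 0.48 d → k = ln 2 / 0.48 = 1.444 d⁻¹.
After decay, C = 45.41 × e^(−kt) = 45.41 × 0.8101 = 36.78 µg/L.

36.8 µg/L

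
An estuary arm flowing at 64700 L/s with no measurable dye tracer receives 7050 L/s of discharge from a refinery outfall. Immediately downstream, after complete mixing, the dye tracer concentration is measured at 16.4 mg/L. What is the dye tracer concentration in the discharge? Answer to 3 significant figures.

Mass balance: 64700·0 + 7050·Cₑ = 71750·16.40
→ Cₑ = (71750·16.40 − 64700·0) / 7050 = 166.9 mg/L.

167 mg/L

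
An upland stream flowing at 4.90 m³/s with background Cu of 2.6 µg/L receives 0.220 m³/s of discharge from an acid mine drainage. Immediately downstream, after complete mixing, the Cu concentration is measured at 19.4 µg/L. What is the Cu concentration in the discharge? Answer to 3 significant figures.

394 µg/L

Mass balance: 4.900·2.600 + 0.2200·Cₑ = 5.120·19.40
→ Cₑ = (5.120·19.40 − 4.900·2.600) / 0.2200 = 393.6 µg/L.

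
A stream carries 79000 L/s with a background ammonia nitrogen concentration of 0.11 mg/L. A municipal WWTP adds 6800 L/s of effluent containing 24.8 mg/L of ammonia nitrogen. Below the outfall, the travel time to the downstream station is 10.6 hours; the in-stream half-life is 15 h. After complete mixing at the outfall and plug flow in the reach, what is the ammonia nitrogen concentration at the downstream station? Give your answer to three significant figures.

1.27 mg/L

Flow-weighted average: C = (79000·0.1100 + 6800·24.80) / 85800 = 177300/85800 = 2.067 mg/L.
Half-life 15 h → k = ln 2 / 15 = 0.04621 h⁻¹ = 1.109 d⁻¹.
Applying C = C₀e^(−kt): 2.067 × 0.6127 = 1.266 mg/L.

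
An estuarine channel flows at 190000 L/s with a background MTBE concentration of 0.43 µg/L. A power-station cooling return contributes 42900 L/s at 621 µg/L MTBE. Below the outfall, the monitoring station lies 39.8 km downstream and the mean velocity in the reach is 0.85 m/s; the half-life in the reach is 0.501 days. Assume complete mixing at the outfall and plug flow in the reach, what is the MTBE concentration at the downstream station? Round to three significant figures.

After mixing, C = (190000·0.4300 + 42900·621.0) / 232900 = 26720000/232900 = 114.7 µg/L.
Travel time t = 39.8·1000 / 0.85 = 46820 s = 13.01 h.
Half-life 0.501 d → k = ln 2 / 0.501 = 1.384 d⁻¹.
First-order decay: C = 114.7·exp(−k·t) = 114.7·0.4725 = 54.21 µg/L.

54.2 µg/L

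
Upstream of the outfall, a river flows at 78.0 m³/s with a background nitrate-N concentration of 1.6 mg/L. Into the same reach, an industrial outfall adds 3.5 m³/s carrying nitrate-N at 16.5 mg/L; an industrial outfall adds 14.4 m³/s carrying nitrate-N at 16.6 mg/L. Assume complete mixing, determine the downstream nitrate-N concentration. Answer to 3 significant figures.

Mixed concentration C = ΣQC/ΣQ = (78.00·1.600 + 3.500·16.50 + 14.40·16.60) / 95.90 = 421.6/95.90 = 4.396 mg/L.

4.40 mg/L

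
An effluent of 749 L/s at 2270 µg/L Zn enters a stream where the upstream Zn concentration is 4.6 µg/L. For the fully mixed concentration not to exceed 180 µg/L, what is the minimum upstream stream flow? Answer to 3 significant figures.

Set C_mix = 180: (Q·4.600 + 749.0·2270) / (Q + 749.0) = 180
→ Q = 749.0·(2270 − 180)/(180 − 4.600) = 8925 L/s.

8920 L/s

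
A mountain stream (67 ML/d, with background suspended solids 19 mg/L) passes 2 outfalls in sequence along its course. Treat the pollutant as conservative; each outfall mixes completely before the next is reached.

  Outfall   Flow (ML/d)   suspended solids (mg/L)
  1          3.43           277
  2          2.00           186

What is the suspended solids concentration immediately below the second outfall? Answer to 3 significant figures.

35.8 mg/L

After outfall 1: Q = 67.00 + 3.430 = 70.43 ML/d; C = (67.00·19.00 + 3.430·277.0)/70.43 = 31.56 mg/L.
After outfall 2: Q = 70.43 + 2.000 = 72.43 ML/d; C = (70.43·31.56 + 2.000·186.0)/72.43 = 35.83 mg/L.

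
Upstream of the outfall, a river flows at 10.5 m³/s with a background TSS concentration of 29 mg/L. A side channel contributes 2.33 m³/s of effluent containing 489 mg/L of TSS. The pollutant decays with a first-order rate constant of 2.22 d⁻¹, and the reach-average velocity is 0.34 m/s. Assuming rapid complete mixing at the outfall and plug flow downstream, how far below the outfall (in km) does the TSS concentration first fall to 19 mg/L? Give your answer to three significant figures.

23.5 km

Mass balance: C = (10.50·29.00 + 2.330·489.0) / 12.83 = 1444/12.83 = 112.5 mg/L.
Set 112.5·exp(−k·t) = 19 → t = ln(112.5/19)/k = 69230 s = 19.23 h.
Distance = v·t = 0.34·69230 = 23540 m = 23.54 km.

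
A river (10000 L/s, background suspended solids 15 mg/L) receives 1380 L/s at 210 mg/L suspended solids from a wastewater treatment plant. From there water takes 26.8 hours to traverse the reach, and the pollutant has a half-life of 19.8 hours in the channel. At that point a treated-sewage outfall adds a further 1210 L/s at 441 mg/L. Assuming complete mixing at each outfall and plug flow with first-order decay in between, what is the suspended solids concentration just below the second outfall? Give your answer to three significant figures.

Flow-weighted average: C = (10000·15.00 + 1380·210.0) / 11380 = 439800/11380 = 38.65 mg/L; combined flow 11380 L/s.
Half-life 19.8 h → k = ln 2 / 19.8 = 0.03501 h⁻¹ = 0.8402 d⁻¹.
First-order decay: C = 38.65·exp(−k·t) = 38.65·0.3913 = 15.12 mg/L.
Second outfall: C = (11380·15.12 + 1210·441.0)/12590 = 56.05 mg/L.

56.1 mg/L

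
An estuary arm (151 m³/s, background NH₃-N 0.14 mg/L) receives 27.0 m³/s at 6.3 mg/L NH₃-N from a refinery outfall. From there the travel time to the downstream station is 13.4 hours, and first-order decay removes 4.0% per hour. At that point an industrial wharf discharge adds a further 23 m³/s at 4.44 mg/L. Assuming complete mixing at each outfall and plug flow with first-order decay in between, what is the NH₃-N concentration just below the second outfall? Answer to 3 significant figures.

1.06 mg/L

Conservation of mass: C = (151.0·0.1400 + 27.00·6.300) / 178.0 = 191.2/178.0 = 1.074 mg/L; combined flow 178.0 m³/s.
4.0%/h lost → k = −ln(1 − 0.04) = 0.04082 h⁻¹.
Applying C = C₀e^(−kt): 1.074 × 0.5787 = 0.6217 mg/L.
Second outfall: C = (178.0·0.6217 + 23.00·4.440)/201.0 = 1.059 mg/L.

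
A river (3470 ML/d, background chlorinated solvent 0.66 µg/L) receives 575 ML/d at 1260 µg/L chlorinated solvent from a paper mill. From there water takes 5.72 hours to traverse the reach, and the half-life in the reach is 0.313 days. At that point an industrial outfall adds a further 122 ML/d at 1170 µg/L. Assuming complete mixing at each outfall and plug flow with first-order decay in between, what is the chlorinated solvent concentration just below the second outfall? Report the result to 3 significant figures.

Mixed concentration C = ΣQC/ΣQ = (3470·0.6600 + 575.0·1260) / 4045 = 726800/4045 = 179.7 µg/L; combined flow 4045 ML/d.
Half-life 0.313 d → k = ln 2 / 0.313 = 2.215 d⁻¹.
Applying C = C₀e^(−kt): 179.7 × 0.5899 = 106.0 µg/L.
At the second outfall, C = (4045·106.0 + 122.0·1170) / (4045 + 122.0) = 137.1 µg/L.

137 µg/L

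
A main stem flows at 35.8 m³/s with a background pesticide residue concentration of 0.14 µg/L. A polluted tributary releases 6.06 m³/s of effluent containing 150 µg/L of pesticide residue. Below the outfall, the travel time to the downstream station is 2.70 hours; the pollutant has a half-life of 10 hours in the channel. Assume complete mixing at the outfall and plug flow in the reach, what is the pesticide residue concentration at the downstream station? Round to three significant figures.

18.1 µg/L

Mixed concentration C = ΣQC/ΣQ = (35.80·0.1400 + 6.060·150.0) / 41.86 = 914.0/41.86 = 21.83 µg/L.
Half-life 10 h → k = ln 2 / 10 = 0.06931 h⁻¹ = 1.664 d⁻¹.
First-order decay: C = 21.83·exp(−k·t) = 21.83·0.8293 = 18.11 µg/L.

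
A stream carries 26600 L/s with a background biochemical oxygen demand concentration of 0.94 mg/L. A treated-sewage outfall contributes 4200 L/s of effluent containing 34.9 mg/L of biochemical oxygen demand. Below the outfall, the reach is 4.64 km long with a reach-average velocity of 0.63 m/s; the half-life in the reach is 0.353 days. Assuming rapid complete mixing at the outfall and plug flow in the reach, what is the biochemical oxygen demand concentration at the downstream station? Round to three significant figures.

After mixing, C = (26600·0.9400 + 4200·34.90) / 30800 = 171600/30800 = 5.571 mg/L.
Travel time t = 4.64·1000 / 0.63 = 7365 s = 2.046 h.
Half-life 0.353 d → k = ln 2 / 0.353 = 1.964 d⁻¹.
After decay, C = 5.571 × e^(−kt) = 5.571 × 0.8459 = 4.712 mg/L.

4.71 mg/L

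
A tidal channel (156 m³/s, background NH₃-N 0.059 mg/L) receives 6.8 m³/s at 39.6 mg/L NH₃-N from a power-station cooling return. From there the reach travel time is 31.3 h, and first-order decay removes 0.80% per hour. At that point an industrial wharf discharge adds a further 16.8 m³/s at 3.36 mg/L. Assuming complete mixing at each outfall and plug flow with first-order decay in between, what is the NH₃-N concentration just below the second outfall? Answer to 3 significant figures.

After mixing, C = (156.0·0.05900 + 6.800·39.60) / 162.8 = 278.5/162.8 = 1.711 mg/L; combined flow 162.8 m³/s.
0.80%/h lost → k = −ln(1 − 0.008) = 0.008032 h⁻¹.
Applying C = C₀e^(−kt): 1.711 × 0.7777 = 1.330 mg/L.
At the second outfall, C = (162.8·1.330 + 16.80·3.360) / (162.8 + 16.80) = 1.520 mg/L.

1.52 mg/L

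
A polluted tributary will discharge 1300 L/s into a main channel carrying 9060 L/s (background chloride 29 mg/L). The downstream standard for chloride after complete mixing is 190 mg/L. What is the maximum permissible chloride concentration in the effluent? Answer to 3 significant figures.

At the limit, (Qr·Cr + Qe·Cₑ)/(Qr + Qe) = 190:
Cₑ = (10360·190 − 9060·29.00) / 1300 = 1312 mg/L.

1310 mg/L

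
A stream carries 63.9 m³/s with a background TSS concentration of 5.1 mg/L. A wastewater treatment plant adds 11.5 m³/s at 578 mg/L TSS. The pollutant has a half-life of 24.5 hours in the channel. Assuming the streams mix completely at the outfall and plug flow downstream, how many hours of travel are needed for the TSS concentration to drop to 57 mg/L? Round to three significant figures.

17.1 h

After mixing, C = (63.90·5.100 + 11.50·578.0) / 75.40 = 6973/75.40 = 92.48 mg/L.
Half-life 24.5 h → k = ln 2 / 24.5 = 0.02829 h⁻¹ = 0.6790 d⁻¹.
92.48·exp(−k·t) = 57 → t = ln(92.48/57)/k = 61580 s = 17.10 h.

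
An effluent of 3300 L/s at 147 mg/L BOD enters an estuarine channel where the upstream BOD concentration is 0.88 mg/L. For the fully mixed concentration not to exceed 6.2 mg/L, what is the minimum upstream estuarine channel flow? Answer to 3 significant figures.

Set C_mix = 6.2: (Q·0.8800 + 3300·147.0) / (Q + 3300) = 6.2
→ Q = 3300·(147.0 − 6.2)/(6.2 − 0.8800) = 87340 L/s.

87300 L/s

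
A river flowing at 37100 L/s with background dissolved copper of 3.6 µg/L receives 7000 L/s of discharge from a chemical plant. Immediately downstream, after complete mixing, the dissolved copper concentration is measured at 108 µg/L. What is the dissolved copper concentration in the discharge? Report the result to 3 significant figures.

Mass balance: 37100·3.600 + 7000·Cₑ = 44100·108.0
→ Cₑ = (44100·108.0 − 37100·3.600) / 7000 = 661.3 µg/L.

661 µg/L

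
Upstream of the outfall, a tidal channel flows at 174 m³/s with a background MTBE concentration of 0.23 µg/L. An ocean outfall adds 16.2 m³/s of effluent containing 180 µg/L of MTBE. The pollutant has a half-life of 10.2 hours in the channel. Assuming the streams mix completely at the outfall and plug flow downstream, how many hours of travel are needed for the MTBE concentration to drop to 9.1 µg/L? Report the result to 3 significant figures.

7.88 h

Mass balance: C = (174.0·0.2300 + 16.20·180.0) / 190.2 = 2956/190.2 = 15.54 µg/L.
Half-life 10.2 h → k = ln 2 / 10.2 = 0.06796 h⁻¹ = 1.631 d⁻¹.
15.54·exp(−k·t) = 9.1 → t = ln(15.54/9.1)/k = 28360 s = 7.876 h.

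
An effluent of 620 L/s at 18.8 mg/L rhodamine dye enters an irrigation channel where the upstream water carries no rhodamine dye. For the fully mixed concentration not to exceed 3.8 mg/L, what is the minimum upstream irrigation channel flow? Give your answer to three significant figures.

2450 L/s

Set C_mix = 3.8: (Q·0 + 620.0·18.80) / (Q + 620.0) = 3.8
→ Q = 620.0·(18.80 − 3.8)/(3.8 − 0) = 2447 L/s.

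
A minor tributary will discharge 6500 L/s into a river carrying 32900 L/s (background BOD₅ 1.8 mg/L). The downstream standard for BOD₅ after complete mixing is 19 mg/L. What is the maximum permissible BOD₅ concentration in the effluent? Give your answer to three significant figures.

106 mg/L

At the limit, (Qr·Cr + Qe·Cₑ)/(Qr + Qe) = 19:
Cₑ = (39400·19 − 32900·1.800) / 6500 = 106.1 mg/L.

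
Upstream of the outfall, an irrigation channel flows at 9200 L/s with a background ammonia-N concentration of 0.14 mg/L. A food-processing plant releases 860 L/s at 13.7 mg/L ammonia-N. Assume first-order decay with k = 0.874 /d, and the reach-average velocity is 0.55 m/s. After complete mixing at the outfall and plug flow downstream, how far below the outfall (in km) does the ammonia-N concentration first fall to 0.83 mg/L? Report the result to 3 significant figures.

Mass balance: C = (9200·0.1400 + 860.0·13.70) / 10060 = 13070/10060 = 1.299 mg/L.
Set 1.299·exp(−k·t) = 0.83 → t = ln(1.299/0.83)/k = 44300 s = 12.30 h.
Distance = v·t = 0.55·44300 = 24360 m = 24.36 km.

24.4 km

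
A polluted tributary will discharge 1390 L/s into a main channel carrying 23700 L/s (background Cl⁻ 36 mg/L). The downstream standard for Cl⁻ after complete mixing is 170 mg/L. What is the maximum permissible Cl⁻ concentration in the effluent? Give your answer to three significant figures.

2450 mg/L

At the limit, (Qr·Cr + Qe·Cₑ)/(Qr + Qe) = 170:
Cₑ = (25090·170 − 23700·36.00) / 1390 = 2455 mg/L.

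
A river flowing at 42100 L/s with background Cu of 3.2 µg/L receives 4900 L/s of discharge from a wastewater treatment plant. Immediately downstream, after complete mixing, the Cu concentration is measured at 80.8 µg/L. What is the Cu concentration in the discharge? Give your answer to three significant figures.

Mass balance: 42100·3.200 + 4900·Cₑ = 47000·80.80
→ Cₑ = (47000·80.80 − 42100·3.200) / 4900 = 747.5 µg/L.

748 µg/L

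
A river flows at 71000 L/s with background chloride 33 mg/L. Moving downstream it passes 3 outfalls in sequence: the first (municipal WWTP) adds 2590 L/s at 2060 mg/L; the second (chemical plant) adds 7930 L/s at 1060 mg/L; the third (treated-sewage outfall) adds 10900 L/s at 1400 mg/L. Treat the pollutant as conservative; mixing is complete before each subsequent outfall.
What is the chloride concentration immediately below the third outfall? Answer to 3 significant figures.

Outfall 1: combined Q = 73590 L/s; C = (71000·33.00 + 2590·2060)/73590 = 104.3 mg/L.
Outfall 2: combined Q = 81520 L/s; C = (73590·104.3 + 7930·1060)/81520 = 197.3 mg/L.
Outfall 3: combined Q = 92420 L/s; C = (81520·197.3 + 10900·1400)/92420 = 339.1 mg/L.

339 mg/L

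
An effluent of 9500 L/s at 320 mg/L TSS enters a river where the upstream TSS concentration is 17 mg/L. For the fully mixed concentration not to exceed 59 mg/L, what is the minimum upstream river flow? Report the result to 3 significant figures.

Set C_mix = 59: (Q·17.00 + 9500·320.0) / (Q + 9500) = 59
→ Q = 9500·(320.0 − 59)/(59 − 17.00) = 59040 L/s.

59000 L/s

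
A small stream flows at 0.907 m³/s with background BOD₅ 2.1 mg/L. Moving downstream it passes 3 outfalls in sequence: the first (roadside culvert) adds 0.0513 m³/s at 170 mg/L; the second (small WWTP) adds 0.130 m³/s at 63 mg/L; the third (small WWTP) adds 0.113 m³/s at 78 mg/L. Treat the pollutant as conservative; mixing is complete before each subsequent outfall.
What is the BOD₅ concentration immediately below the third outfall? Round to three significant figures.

23.0 mg/L

Outfall 1: combined Q = 0.9583 m³/s; C = (0.9070·2.100 + 0.05130·170.0)/0.9583 = 11.09 mg/L.
Outfall 2: combined Q = 1.088 m³/s; C = (0.9583·11.09 + 0.1300·63.00)/1.088 = 17.29 mg/L.
Outfall 3: combined Q = 1.201 m³/s; C = (1.088·17.29 + 0.1130·78.00)/1.201 = 23.00 mg/L.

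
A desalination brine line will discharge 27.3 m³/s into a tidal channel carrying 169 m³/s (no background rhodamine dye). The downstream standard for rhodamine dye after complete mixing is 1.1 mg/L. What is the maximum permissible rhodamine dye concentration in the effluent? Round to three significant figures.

At the limit, (Qr·Cr + Qe·Cₑ)/(Qr + Qe) = 1.1:
Cₑ = (196.3·1.1 − 169.0·0) / 27.30 = 7.910 mg/L.

7.91 mg/L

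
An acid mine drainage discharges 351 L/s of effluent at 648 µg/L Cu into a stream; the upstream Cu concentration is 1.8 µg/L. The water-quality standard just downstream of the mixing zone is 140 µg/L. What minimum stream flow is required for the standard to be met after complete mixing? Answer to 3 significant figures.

1290 L/s

Set C_mix = 140: (Q·1.800 + 351.0·648.0) / (Q + 351.0) = 140
→ Q = 351.0·(648.0 − 140)/(140 − 1.800) = 1290 L/s.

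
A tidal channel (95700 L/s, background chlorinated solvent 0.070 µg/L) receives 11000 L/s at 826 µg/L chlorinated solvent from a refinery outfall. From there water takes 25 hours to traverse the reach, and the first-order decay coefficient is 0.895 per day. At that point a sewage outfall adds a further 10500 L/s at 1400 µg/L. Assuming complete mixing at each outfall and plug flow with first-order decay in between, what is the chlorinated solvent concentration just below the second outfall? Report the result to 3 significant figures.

Mass balance: C = (95700·0.07000 + 11000·826.0) / 106700 = 9093000/106700 = 85.22 µg/L; combined flow 106700 L/s.
Decay over the reach: 85.22·exp(−kt) = 85.22·0.3937 = 33.55 µg/L.
At the second outfall, C = (106700·33.55 + 10500·1400) / (106700 + 10500) = 156.0 µg/L.

156 µg/L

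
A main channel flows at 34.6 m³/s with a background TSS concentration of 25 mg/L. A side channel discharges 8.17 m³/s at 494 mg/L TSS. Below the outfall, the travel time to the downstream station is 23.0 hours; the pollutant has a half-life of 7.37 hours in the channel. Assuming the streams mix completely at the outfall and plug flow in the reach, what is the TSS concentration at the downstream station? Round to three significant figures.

After mixing, C = (34.60·25.00 + 8.170·494.0) / 42.77 = 4901/42.77 = 114.6 mg/L.
Half-life 7.37 h → k = ln 2 / 7.37 = 0.09405 h⁻¹ = 2.257 d⁻¹.
Decay over the reach: 114.6·exp(−kt) = 114.6·0.1150 = 13.17 mg/L.

13.2 mg/L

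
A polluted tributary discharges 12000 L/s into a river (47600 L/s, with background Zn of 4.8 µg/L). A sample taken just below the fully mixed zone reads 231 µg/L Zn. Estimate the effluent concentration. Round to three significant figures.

Mass balance: 47600·4.800 + 12000·Cₑ = 59600·231.0
→ Cₑ = (59600·231.0 − 47600·4.800) / 12000 = 1128 µg/L.

1130 µg/L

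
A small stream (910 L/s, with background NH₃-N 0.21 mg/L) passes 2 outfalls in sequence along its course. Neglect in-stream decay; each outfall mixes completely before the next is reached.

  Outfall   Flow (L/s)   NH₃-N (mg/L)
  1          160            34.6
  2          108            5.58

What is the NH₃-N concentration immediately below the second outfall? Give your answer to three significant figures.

After outfall 1: Q = 910.0 + 160.0 = 1070 L/s; C = (910.0·0.2100 + 160.0·34.60)/1070 = 5.352 mg/L.
After outfall 2: Q = 1070 + 108.0 = 1178 L/s; C = (1070·5.352 + 108.0·5.580)/1178 = 5.373 mg/L.

5.37 mg/L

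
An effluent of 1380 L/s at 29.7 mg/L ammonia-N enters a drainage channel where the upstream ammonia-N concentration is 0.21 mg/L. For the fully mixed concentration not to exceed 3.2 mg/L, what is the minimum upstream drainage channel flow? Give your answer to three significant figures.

Set C_mix = 3.2: (Q·0.2100 + 1380·29.70) / (Q + 1380) = 3.2
→ Q = 1380·(29.70 − 3.2)/(3.2 − 0.2100) = 12230 L/s.

12200 L/s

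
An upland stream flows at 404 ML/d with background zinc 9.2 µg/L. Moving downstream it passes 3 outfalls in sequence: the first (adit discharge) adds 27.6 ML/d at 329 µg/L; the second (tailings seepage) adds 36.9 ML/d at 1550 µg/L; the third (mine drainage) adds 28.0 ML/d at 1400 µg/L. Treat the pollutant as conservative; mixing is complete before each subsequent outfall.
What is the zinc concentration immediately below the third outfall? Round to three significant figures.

220 µg/L

After outfall 1: Q = 404.0 + 27.60 = 431.6 ML/d; C = (404.0·9.200 + 27.60·329.0)/431.6 = 29.65 µg/L.
After outfall 2: Q = 431.6 + 36.90 = 468.5 ML/d; C = (431.6·29.65 + 36.90·1550)/468.5 = 149.4 µg/L.
After outfall 3: Q = 468.5 + 28.00 = 496.5 ML/d; C = (468.5·149.4 + 28.00·1400)/496.5 = 219.9 µg/L.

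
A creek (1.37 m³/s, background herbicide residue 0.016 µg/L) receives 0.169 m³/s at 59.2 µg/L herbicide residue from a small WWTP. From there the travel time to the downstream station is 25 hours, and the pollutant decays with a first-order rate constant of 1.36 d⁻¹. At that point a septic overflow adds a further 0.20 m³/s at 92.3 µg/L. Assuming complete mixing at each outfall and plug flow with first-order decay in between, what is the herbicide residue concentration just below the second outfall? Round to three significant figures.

12.0 µg/L

Mixed concentration C = ΣQC/ΣQ = (1.370·0.01600 + 0.1690·59.20) / 1.539 = 10.03/1.539 = 6.515 µg/L; combined flow 1.539 m³/s.
Decay over the reach: 6.515·exp(−kt) = 6.515·0.2425 = 1.580 µg/L.
Second outfall: C = (1.539·1.580 + 0.2000·92.30)/1.739 = 12.01 µg/L.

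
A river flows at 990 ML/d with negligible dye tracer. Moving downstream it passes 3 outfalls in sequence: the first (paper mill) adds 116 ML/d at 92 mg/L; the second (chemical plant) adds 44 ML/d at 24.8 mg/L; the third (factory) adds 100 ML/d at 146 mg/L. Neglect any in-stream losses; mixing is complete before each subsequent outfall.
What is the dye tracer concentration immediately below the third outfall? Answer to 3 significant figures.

Below outfall 1: Q → 1106 ML/d, C = (990.0·0 + 116.0·92.00)/1106 = 9.649 mg/L.
Below outfall 2: Q → 1150 ML/d, C = (1106·9.649 + 44.00·24.80)/1150 = 10.23 mg/L.
Below outfall 3: Q → 1250 ML/d, C = (1150·10.23 + 100.0·146.0)/1250 = 21.09 mg/L.

21.1 mg/L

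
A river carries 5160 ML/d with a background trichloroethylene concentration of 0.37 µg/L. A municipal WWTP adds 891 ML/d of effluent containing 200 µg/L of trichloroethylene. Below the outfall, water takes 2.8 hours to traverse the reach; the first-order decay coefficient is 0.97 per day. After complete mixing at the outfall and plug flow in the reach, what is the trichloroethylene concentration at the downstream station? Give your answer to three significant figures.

26.6 µg/L

Mixed concentration C = ΣQC/ΣQ = (5160·0.3700 + 891.0·200.0) / 6051 = 180100/6051 = 29.77 µg/L.
Decay over the reach: 29.77·exp(−kt) = 29.77·0.8930 = 26.58 µg/L.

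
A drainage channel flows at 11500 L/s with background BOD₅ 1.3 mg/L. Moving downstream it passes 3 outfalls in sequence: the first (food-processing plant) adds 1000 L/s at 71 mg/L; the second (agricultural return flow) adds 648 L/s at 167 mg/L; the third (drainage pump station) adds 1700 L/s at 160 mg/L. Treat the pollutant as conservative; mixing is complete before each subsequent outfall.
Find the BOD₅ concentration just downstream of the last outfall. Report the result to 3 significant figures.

31.4 mg/L

Outfall 1: combined Q = 12500 L/s; C = (11500·1.300 + 1000·71.00)/12500 = 6.876 mg/L.
Outfall 2: combined Q = 13150 L/s; C = (12500·6.876 + 648.0·167.0)/13150 = 14.77 mg/L.
Outfall 3: combined Q = 14850 L/s; C = (13150·14.77 + 1700·160.0)/14850 = 31.40 mg/L.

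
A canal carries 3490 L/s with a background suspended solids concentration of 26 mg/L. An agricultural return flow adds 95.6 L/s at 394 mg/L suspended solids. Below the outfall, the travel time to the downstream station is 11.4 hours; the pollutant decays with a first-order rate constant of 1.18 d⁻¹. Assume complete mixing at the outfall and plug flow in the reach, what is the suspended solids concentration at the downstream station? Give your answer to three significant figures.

Mass balance: C = (3490·26.00 + 95.60·394.0) / 3586 = 128400/3586 = 35.81 mg/L.
Decay over the reach: 35.81·exp(−kt) = 35.81·0.5709 = 20.45 mg/L.

20.4 mg/L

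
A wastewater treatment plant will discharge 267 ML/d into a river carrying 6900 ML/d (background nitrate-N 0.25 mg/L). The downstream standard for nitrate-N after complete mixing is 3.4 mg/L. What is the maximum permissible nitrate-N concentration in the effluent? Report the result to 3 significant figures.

At the limit, (Qr·Cr + Qe·Cₑ)/(Qr + Qe) = 3.4:
Cₑ = (7167·3.4 − 6900·0.2500) / 267.0 = 84.80 mg/L.

84.8 mg/L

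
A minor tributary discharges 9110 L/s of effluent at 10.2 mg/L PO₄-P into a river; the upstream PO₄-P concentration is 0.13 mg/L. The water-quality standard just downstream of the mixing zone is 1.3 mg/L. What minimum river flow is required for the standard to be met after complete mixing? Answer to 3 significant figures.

Set C_mix = 1.3: (Q·0.1300 + 9110·10.20) / (Q + 9110) = 1.3
→ Q = 9110·(10.20 − 1.3)/(1.3 − 0.1300) = 69300 L/s.

69300 L/s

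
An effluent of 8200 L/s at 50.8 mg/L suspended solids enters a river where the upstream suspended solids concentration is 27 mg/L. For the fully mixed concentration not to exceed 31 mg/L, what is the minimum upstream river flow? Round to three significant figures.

Set C_mix = 31: (Q·27.00 + 8200·50.80) / (Q + 8200) = 31
→ Q = 8200·(50.80 − 31)/(31 − 27.00) = 40590 L/s.

40600 L/s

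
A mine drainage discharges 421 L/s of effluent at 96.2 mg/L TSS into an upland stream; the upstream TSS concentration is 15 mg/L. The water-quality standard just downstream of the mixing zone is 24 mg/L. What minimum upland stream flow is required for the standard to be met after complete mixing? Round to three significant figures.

3380 L/s

Set C_mix = 24: (Q·15.00 + 421.0·96.20) / (Q + 421.0) = 24
→ Q = 421.0·(96.20 − 24)/(24 − 15.00) = 3377 L/s.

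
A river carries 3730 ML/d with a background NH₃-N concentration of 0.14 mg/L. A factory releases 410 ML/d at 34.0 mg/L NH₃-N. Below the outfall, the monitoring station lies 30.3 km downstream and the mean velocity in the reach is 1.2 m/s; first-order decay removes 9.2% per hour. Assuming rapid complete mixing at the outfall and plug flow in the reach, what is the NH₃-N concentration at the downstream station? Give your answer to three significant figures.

Conservation of mass: C = (3730·0.1400 + 410.0·34.00) / 4140 = 14460/4140 = 3.493 mg/L.
Travel time t = 30.3·1000 / 1.2 = 25250 s = 7.014 h.
9.2%/h lost → k = −ln(1 − 0.092) = 0.09651 h⁻¹.
Decay over the reach: 3.493·exp(−kt) = 3.493·0.5082 = 1.775 mg/L.

1.78 mg/L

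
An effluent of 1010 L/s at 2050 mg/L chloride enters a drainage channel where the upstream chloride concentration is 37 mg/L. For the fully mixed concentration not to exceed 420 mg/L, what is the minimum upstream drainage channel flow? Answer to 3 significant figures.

Set C_mix = 420: (Q·37.00 + 1010·2050) / (Q + 1010) = 420
→ Q = 1010·(2050 − 420)/(420 − 37.00) = 4298 L/s.

4300 L/s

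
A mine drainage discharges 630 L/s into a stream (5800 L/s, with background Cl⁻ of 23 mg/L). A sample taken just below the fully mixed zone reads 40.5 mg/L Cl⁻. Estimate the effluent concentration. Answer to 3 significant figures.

Mass balance: 5800·23.00 + 630.0·Cₑ = 6430·40.50
→ Cₑ = (6430·40.50 − 5800·23.00) / 630.0 = 201.6 mg/L.

202 mg/L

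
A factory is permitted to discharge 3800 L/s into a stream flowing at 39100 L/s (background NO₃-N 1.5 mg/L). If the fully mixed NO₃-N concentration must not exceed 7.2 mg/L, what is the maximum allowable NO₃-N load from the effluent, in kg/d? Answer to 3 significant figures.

21600 kg/d

Mass balance at the limit: 39100·1.500 + 3800·Cₑ = 42900·7.2 → Cₑ = 65.85 mg/L.
3800 L/s = 3.800 m³/s. Load = 3.800 m³/s × 65.85 g/m³ × 86 400 s/d = 21620 kg/d.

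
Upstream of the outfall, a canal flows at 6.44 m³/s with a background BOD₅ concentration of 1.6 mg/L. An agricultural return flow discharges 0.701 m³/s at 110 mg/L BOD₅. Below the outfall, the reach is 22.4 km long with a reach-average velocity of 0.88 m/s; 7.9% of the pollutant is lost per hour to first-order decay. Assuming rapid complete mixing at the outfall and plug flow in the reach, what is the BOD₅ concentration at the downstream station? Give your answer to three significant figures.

6.84 mg/L

Mixed concentration C = ΣQC/ΣQ = (6.440·1.600 + 0.7010·110.0) / 7.141 = 87.41/7.141 = 12.24 mg/L.
Travel time t = 22.4·1000 / 0.88 = 25450 s = 7.071 h.
7.9%/h lost → k = −ln(1 − 0.079) = 0.08230 h⁻¹.
First-order decay: C = 12.24·exp(−k·t) = 12.24·0.5588 = 6.841 mg/L.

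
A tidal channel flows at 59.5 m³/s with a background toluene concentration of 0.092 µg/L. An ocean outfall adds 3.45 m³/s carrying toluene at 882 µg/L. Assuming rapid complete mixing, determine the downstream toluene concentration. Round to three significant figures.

48.4 µg/L

Flow-weighted average: C = (59.50·0.09200 + 3.450·882.0) / 62.95 = 3048/62.95 = 48.43 µg/L.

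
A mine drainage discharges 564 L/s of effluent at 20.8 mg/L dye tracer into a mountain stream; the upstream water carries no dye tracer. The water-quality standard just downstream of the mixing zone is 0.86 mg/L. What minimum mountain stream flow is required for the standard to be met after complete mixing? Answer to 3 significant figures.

13100 L/s

Set C_mix = 0.86: (Q·0 + 564.0·20.80) / (Q + 564.0) = 0.86
→ Q = 564.0·(20.80 − 0.86)/(0.86 − 0) = 13080 L/s.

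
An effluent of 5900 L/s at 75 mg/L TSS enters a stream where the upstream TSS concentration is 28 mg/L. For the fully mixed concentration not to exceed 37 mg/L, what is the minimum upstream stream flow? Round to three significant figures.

24900 L/s

Set C_mix = 37: (Q·28.00 + 5900·75.00) / (Q + 5900) = 37
→ Q = 5900·(75.00 − 37)/(37 − 28.00) = 24910 L/s.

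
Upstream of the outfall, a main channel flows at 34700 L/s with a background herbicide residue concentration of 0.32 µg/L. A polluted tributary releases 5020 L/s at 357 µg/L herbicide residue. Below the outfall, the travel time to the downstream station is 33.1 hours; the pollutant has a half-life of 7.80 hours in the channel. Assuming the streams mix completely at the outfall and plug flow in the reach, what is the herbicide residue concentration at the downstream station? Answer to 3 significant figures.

2.40 µg/L

Conservation of mass: C = (34700·0.3200 + 5020·357.0) / 39720 = 1803000/39720 = 45.40 µg/L.
Half-life 7.80 h → k = ln 2 / 7.80 = 0.08887 h⁻¹ = 2.133 d⁻¹.
Decay over the reach: 45.40·exp(−kt) = 45.40·0.05279 = 2.397 µg/L.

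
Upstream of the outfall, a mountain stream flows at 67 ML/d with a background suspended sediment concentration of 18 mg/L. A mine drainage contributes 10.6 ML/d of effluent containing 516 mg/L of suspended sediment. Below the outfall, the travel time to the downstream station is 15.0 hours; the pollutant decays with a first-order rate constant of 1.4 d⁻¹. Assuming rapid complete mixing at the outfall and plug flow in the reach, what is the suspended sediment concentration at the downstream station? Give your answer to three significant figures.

After mixing, C = (67.00·18.00 + 10.60·516.0) / 77.60 = 6676/77.60 = 86.03 mg/L.
Applying C = C₀e^(−kt): 86.03 × 0.4169 = 35.86 mg/L.

35.9 mg/L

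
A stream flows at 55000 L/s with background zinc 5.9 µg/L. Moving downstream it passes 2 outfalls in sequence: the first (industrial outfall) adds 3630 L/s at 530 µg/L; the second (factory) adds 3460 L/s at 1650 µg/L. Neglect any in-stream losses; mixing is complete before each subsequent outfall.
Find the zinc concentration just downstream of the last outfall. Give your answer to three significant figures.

After outfall 1: Q = 55000 + 3630 = 58630 L/s; C = (55000·5.900 + 3630·530.0)/58630 = 38.35 µg/L.
After outfall 2: Q = 58630 + 3460 = 62090 L/s; C = (58630·38.35 + 3460·1650)/62090 = 128.2 µg/L.

128 µg/L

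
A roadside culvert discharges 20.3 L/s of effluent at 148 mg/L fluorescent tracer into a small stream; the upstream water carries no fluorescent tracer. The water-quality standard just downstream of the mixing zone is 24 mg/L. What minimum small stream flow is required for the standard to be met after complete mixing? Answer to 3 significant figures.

105 L/s

Set C_mix = 24: (Q·0 + 20.30·148.0) / (Q + 20.30) = 24
→ Q = 20.30·(148.0 − 24)/(24 − 0) = 104.9 L/s.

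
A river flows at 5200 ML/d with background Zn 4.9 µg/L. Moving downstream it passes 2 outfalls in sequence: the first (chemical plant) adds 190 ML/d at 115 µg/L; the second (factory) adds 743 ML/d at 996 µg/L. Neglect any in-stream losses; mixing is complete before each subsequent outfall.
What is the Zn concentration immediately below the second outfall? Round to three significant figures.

128 µg/L

Outfall 1: combined Q = 5390 ML/d; C = (5200·4.900 + 190.0·115.0)/5390 = 8.781 µg/L.
Outfall 2: combined Q = 6133 ML/d; C = (5390·8.781 + 743.0·996.0)/6133 = 128.4 µg/L.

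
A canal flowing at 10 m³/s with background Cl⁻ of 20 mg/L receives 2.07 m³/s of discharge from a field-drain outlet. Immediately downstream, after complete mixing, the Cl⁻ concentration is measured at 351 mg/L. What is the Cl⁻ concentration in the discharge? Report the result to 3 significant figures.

1950 mg/L

Mass balance: 10.00·20.00 + 2.070·Cₑ = 12.07·351.0
→ Cₑ = (12.07·351.0 − 10.00·20.00) / 2.070 = 1950 mg/L.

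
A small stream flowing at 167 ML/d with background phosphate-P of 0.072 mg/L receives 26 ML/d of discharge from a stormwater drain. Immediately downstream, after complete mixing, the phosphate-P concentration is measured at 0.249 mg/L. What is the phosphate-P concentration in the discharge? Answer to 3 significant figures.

1.39 mg/L

Mass balance: 167.0·0.07200 + 26.00·Cₑ = 193.0·0.2490
→ Cₑ = (193.0·0.2490 − 167.0·0.07200) / 26.00 = 1.386 mg/L.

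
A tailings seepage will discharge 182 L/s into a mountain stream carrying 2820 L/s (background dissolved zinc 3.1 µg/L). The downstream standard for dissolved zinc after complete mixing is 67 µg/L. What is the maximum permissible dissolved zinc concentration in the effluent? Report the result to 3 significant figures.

1060 µg/L

At the limit, (Qr·Cr + Qe·Cₑ)/(Qr + Qe) = 67:
Cₑ = (3002·67 − 2820·3.100) / 182.0 = 1057 µg/L.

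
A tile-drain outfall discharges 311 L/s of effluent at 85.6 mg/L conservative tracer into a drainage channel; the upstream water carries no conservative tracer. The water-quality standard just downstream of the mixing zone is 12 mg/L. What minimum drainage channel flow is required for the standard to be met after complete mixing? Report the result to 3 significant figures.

Set C_mix = 12: (Q·0 + 311.0·85.60) / (Q + 311.0) = 12
→ Q = 311.0·(85.60 − 12)/(12 − 0) = 1907 L/s.

1910 L/s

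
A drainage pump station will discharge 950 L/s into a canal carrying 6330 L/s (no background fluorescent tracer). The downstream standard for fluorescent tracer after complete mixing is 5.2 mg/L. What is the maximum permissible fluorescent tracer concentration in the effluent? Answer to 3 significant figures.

At the limit, (Qr·Cr + Qe·Cₑ)/(Qr + Qe) = 5.2:
Cₑ = (7280·5.2 − 6330·0) / 950.0 = 39.85 mg/L.

39.8 mg/L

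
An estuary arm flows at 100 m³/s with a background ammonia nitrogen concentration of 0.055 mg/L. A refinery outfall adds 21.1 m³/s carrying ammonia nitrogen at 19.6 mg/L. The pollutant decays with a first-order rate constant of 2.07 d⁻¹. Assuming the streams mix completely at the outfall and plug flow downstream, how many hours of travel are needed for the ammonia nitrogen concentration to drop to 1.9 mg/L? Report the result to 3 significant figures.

6.95 h

Conservation of mass: C = (100.0·0.05500 + 21.10·19.60) / 121.1 = 419.1/121.1 = 3.460 mg/L.
3.460·exp(−k·t) = 1.9 → t = ln(3.460/1.9)/k = 25020 s = 6.951 h.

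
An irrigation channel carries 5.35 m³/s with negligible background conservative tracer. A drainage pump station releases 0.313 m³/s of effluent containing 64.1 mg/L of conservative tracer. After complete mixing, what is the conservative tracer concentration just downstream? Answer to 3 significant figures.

3.54 mg/L

Mass balance: C = (5.350·0 + 0.3130·64.10) / 5.663 = 20.06/5.663 = 3.543 mg/L.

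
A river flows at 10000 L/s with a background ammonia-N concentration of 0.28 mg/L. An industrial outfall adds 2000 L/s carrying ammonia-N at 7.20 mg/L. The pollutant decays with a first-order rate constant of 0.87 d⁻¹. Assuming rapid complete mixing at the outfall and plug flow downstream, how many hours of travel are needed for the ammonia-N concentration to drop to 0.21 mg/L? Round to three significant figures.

After mixing, C = (10000·0.2800 + 2000·7.200) / 12000 = 17200/12000 = 1.433 mg/L.
1.433·exp(−k·t) = 0.21 → t = ln(1.433/0.21)/k = 190700 s = 52.98 h.

53.0 h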